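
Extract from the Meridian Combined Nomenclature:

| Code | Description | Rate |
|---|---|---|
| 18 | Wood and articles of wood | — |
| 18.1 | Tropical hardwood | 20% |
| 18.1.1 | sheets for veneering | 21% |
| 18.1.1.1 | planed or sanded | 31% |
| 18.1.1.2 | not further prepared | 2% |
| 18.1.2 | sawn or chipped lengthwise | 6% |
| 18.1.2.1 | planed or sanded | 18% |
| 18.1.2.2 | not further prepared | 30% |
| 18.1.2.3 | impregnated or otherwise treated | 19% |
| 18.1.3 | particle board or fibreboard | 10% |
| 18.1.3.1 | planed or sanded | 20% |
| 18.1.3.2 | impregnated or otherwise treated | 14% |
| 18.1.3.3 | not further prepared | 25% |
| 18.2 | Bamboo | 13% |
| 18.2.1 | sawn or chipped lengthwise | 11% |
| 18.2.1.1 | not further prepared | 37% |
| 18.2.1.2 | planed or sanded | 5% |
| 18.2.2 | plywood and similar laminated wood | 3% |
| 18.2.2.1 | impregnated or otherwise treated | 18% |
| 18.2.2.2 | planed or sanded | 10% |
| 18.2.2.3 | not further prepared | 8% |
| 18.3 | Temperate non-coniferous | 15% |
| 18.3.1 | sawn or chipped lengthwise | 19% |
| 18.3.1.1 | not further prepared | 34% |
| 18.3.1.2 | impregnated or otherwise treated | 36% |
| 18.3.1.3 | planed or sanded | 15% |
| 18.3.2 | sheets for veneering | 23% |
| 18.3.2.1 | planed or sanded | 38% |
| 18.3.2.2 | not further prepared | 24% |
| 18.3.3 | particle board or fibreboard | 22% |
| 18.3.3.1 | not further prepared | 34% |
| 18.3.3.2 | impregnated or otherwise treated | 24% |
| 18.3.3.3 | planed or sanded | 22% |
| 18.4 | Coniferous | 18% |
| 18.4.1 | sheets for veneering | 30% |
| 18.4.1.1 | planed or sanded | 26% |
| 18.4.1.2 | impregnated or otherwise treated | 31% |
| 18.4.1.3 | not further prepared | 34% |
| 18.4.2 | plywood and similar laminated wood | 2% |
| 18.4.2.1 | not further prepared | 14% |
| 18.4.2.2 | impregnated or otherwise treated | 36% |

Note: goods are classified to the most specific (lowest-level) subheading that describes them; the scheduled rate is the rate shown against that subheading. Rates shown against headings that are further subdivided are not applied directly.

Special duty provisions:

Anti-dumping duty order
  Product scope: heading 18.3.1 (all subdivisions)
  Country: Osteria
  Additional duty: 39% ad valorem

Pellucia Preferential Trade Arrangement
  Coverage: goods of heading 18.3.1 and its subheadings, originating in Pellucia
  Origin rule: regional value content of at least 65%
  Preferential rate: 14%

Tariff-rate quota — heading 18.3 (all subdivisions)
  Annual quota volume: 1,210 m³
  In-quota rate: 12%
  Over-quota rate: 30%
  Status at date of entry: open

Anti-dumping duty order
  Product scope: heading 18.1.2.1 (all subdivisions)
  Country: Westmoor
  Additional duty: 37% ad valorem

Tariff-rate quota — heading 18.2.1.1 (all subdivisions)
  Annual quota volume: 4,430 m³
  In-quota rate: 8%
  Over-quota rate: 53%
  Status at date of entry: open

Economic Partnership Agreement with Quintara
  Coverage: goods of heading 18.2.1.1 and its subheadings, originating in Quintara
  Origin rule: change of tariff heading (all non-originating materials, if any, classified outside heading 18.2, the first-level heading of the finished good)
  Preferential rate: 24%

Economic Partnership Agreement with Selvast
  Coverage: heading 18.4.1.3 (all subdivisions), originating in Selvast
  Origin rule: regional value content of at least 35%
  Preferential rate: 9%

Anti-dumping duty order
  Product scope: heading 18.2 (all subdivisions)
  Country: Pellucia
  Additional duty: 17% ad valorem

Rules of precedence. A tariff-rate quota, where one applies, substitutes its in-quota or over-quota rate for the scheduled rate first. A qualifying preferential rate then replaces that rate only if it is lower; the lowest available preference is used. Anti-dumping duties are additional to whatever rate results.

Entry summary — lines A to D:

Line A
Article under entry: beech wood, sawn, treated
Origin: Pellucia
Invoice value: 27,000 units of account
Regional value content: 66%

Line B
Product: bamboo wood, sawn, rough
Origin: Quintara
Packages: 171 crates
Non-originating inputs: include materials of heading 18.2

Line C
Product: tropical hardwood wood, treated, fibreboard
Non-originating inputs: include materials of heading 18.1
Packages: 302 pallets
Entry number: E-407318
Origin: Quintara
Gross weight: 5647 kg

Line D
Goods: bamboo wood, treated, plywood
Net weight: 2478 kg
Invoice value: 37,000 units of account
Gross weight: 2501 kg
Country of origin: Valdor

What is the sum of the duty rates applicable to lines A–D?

Line A: beech → 18.3; sawn → 18.3.1; treated → 18.3.1.2. Scheduled 36%. quota on 18.3 open → in-quota 12%; Pellucia agreement on 18.3.1: RVC ≥ 65% → 14% available; preference 14% not lower than 12% → no reduction. → 12%.
Line B: bamboo → 18.2; sawn → 18.2.1; rough → 18.2.1.1. Scheduled 37%. quota on 18.2.1.1 open → in-quota 8%; Quintara agreement on 18.2.1.1: CTH not met. → 8%.
Line C: tropical hardwood → 18.1; fibreboard → 18.1.3; treated → 18.1.3.2. Scheduled 14%. Quintara agreement on 18.2.1.1: 18.1.3.2 not covered. → 14%.
Line D: bamboo → 18.2; plywood → 18.2.2; treated → 18.2.2.1. Scheduled 18%. No special measure applies. → 18%.
Sum: 12% + 8% + 14% + 18% = 52%.

52%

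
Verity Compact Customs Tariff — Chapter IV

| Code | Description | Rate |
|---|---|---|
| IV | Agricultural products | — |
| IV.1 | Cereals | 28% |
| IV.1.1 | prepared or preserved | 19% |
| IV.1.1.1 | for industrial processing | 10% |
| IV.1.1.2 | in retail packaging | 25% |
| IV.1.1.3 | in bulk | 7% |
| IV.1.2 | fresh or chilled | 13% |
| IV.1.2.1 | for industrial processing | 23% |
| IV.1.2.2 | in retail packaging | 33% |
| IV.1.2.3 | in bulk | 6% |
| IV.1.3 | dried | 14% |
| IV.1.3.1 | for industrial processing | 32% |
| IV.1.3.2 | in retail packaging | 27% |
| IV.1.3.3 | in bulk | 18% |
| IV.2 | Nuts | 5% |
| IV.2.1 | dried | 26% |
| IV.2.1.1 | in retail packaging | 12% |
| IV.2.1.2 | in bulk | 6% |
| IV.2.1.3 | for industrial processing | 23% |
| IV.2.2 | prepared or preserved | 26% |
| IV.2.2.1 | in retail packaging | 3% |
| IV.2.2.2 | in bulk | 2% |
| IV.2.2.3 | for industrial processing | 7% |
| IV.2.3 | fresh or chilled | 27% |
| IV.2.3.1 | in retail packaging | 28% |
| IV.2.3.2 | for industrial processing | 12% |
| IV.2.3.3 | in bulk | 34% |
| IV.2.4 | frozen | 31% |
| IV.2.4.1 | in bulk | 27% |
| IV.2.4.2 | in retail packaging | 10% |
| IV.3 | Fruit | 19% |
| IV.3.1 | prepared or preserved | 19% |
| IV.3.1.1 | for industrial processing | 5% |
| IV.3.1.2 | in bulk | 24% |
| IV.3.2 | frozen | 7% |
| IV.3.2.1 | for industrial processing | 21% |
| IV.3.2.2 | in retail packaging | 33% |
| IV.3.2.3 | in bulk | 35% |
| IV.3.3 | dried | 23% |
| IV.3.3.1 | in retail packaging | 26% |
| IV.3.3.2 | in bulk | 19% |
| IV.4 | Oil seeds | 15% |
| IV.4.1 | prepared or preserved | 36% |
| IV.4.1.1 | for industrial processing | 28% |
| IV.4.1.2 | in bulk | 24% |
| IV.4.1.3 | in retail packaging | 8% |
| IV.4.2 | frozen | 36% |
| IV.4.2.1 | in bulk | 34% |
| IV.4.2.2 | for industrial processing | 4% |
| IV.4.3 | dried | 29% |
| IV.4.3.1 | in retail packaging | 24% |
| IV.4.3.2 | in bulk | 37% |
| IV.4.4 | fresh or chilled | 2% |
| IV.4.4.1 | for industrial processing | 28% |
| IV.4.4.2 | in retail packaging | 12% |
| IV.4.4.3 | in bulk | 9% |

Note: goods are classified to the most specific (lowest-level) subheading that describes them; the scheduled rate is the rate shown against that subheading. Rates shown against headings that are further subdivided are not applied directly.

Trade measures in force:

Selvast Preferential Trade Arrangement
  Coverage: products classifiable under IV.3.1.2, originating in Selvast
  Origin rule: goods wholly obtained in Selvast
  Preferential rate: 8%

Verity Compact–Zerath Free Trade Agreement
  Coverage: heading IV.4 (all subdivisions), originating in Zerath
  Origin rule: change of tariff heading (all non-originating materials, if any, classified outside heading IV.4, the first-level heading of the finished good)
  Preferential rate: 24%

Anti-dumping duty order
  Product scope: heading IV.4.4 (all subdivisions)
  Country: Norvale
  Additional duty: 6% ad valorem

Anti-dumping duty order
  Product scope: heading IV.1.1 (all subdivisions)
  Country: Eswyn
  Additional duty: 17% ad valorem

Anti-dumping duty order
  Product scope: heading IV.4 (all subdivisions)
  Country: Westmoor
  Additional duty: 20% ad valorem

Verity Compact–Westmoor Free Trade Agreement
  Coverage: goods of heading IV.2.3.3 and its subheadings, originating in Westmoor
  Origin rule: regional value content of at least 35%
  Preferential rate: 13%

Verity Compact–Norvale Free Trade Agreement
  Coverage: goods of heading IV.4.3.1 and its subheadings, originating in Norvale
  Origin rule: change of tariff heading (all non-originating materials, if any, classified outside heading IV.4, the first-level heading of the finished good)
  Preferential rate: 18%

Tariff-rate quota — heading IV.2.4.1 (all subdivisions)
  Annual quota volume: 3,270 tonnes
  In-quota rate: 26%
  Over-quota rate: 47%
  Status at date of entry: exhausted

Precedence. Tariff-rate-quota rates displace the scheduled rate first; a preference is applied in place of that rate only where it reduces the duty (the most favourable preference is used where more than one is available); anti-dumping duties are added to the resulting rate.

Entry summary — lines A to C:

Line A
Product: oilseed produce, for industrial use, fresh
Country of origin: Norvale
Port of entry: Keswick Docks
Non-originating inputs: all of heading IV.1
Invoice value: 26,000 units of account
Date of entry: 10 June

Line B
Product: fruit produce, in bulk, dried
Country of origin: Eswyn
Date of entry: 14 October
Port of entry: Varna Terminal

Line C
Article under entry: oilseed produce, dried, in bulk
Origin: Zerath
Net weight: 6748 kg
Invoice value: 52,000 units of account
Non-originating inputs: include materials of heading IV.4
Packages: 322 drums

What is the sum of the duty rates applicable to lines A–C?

90%

Line A: oilseed → IV.4; fresh → IV.4.4; for industrial use → IV.4.4.1. Scheduled 28%. Norvale agreement on IV.4.3.1: IV.4.4.1 not covered; anti-dumping (Norvale, IV.4.4): +6%; total 28% + 6% = 34%. → 34%.
Line B: fruit → IV.3; dried → IV.3.3; in bulk → IV.3.3.2. Scheduled 19%. No special measure applies. → 19%.
Line C: oilseed → IV.4; dried → IV.4.3; in bulk → IV.4.3.2. Scheduled 37%. Zerath agreement on IV.4: CTH not met. → 37%.
Sum: 34% + 19% + 37% = 90%.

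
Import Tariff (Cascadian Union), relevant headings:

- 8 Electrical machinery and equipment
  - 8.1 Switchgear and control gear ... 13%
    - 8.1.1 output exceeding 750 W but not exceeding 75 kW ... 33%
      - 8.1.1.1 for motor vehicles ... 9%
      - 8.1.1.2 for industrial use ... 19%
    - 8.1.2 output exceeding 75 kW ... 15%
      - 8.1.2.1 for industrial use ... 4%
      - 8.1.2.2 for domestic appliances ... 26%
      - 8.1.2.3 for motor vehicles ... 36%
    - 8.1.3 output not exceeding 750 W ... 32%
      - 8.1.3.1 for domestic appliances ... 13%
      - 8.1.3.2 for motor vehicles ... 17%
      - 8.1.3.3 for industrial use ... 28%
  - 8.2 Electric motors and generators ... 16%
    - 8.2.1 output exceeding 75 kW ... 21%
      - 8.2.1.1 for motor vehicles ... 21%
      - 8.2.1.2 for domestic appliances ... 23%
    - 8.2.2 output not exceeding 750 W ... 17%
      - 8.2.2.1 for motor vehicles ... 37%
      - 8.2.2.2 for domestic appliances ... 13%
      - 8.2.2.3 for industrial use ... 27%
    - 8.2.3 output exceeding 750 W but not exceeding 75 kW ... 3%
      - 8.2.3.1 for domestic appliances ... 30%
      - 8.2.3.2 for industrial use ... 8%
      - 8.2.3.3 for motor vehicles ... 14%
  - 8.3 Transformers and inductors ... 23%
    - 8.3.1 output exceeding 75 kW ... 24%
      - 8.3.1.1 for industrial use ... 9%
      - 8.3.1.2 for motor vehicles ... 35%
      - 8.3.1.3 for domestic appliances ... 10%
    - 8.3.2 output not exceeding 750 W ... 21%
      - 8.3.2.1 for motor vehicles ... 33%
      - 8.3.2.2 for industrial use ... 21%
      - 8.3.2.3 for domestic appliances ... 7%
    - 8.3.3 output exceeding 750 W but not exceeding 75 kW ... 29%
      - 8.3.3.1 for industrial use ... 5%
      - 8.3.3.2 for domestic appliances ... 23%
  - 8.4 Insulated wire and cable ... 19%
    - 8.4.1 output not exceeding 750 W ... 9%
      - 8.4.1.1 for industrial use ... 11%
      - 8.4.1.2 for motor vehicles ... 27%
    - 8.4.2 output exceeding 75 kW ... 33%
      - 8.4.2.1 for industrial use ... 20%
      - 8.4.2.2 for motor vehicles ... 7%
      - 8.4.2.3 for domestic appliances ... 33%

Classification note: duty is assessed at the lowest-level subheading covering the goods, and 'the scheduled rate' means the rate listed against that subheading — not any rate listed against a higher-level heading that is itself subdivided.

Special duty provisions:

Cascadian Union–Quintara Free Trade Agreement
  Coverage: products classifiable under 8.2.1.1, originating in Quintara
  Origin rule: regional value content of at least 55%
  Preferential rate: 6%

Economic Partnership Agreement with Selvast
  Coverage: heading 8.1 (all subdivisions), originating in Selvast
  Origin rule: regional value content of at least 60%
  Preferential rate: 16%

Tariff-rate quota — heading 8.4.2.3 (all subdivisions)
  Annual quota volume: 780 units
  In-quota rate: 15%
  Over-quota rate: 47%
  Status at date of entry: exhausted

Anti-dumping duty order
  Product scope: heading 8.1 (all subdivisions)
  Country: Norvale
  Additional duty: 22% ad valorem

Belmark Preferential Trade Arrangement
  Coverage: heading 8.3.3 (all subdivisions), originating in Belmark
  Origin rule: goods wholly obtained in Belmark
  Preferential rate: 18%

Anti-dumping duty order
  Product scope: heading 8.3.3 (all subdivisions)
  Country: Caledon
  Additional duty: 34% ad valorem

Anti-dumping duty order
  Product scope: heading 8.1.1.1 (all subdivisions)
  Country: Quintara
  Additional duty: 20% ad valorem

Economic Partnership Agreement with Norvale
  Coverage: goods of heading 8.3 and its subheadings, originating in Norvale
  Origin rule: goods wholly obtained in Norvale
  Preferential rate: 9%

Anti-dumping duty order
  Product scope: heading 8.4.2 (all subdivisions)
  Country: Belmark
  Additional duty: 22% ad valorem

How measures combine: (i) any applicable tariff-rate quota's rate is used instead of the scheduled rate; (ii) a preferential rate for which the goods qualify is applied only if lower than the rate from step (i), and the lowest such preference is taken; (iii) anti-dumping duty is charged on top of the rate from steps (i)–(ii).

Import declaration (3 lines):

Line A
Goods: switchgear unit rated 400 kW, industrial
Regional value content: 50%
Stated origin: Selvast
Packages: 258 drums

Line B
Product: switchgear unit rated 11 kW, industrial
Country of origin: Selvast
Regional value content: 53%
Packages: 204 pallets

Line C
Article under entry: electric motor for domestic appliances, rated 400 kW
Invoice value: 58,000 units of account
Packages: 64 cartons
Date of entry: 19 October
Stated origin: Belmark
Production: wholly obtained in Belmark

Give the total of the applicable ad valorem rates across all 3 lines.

Line A: switchgear unit → 8.1; rated 400 kW → 8.1.2; industrial → 8.1.2.1. Scheduled 4%. Selvast agreement on 8.1: RVC < 60%. → 4%.
Line B: switchgear unit → 8.1; rated 11 kW → 8.1.1; industrial → 8.1.1.2. Scheduled 19%. Selvast agreement on 8.1: RVC < 60%. → 19%.
Line C: electric motor → 8.2; rated 400 kW → 8.2.1; for domestic appliances → 8.2.1.2. Scheduled 23%. Belmark agreement on 8.3.3: 8.2.1.2 not covered. → 23%.
Sum: 4% + 19% + 23% = 46%.

46%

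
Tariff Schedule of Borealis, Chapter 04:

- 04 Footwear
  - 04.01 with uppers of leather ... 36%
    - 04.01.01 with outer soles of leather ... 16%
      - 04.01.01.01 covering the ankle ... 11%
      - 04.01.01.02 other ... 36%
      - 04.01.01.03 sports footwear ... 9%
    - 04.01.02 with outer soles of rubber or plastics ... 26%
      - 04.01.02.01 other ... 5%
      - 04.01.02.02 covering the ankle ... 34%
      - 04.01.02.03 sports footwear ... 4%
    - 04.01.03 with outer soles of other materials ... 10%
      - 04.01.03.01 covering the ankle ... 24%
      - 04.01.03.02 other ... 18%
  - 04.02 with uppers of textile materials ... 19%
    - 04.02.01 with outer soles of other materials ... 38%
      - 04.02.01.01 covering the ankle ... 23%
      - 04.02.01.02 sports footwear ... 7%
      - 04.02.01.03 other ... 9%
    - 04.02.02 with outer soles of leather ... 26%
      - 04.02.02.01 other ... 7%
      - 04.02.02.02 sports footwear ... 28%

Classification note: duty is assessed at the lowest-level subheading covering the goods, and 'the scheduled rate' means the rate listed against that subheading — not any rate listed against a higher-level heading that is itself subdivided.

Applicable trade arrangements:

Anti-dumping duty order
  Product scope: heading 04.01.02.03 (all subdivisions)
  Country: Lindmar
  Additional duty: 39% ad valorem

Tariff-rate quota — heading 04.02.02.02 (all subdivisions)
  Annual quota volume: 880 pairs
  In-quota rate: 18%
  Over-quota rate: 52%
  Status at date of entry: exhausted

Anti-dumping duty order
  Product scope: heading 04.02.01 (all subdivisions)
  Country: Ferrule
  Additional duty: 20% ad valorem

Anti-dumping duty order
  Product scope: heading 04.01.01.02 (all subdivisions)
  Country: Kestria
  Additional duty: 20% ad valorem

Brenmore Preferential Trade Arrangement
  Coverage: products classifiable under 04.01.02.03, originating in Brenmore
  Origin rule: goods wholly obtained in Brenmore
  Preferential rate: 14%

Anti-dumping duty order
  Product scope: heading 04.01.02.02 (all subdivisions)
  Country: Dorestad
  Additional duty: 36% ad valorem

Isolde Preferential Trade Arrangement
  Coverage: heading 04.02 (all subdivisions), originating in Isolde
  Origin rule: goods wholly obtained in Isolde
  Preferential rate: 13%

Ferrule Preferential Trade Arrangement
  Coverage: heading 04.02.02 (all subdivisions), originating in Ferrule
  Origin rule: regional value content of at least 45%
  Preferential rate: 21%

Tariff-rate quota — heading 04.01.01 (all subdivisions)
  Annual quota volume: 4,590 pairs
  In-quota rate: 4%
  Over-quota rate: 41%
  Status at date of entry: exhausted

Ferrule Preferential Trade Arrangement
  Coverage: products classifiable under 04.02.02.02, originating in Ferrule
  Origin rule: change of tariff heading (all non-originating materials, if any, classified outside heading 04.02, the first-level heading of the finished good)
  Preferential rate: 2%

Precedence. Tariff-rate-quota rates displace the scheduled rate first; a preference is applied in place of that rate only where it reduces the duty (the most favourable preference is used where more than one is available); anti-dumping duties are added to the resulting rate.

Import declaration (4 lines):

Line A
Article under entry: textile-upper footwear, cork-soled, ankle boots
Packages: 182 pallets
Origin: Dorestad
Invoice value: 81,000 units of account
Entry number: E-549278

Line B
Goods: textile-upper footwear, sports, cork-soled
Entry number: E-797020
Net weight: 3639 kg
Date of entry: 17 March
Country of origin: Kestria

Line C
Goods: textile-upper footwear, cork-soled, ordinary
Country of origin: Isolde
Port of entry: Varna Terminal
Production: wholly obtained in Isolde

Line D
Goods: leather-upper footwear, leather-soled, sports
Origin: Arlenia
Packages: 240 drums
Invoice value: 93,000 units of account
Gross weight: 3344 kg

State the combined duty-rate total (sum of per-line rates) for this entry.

80%

Line A: textile-upper → 04.02; cork-soled → 04.02.01; ankle boots → 04.02.01.01. Scheduled 23%. No special measure applies. → 23%.
Line B: textile-upper → 04.02; cork-soled → 04.02.01; sports → 04.02.01.02. Scheduled 7%. No special measure applies. → 7%.
Line C: textile-upper → 04.02; cork-soled → 04.02.01; ordinary → 04.02.01.03. Scheduled 9%. Isolde agreement on 04.02: wholly obtained → 13% available; preference 13% not lower than 9% → no reduction. → 9%.
Line D: leather-upper → 04.01; leather-soled → 04.01.01; sports → 04.01.01.03. Scheduled 9%. quota on 04.01.01 exhausted → over-quota 41%. → 41%.
Sum: 23% + 7% + 9% + 41% = 80%.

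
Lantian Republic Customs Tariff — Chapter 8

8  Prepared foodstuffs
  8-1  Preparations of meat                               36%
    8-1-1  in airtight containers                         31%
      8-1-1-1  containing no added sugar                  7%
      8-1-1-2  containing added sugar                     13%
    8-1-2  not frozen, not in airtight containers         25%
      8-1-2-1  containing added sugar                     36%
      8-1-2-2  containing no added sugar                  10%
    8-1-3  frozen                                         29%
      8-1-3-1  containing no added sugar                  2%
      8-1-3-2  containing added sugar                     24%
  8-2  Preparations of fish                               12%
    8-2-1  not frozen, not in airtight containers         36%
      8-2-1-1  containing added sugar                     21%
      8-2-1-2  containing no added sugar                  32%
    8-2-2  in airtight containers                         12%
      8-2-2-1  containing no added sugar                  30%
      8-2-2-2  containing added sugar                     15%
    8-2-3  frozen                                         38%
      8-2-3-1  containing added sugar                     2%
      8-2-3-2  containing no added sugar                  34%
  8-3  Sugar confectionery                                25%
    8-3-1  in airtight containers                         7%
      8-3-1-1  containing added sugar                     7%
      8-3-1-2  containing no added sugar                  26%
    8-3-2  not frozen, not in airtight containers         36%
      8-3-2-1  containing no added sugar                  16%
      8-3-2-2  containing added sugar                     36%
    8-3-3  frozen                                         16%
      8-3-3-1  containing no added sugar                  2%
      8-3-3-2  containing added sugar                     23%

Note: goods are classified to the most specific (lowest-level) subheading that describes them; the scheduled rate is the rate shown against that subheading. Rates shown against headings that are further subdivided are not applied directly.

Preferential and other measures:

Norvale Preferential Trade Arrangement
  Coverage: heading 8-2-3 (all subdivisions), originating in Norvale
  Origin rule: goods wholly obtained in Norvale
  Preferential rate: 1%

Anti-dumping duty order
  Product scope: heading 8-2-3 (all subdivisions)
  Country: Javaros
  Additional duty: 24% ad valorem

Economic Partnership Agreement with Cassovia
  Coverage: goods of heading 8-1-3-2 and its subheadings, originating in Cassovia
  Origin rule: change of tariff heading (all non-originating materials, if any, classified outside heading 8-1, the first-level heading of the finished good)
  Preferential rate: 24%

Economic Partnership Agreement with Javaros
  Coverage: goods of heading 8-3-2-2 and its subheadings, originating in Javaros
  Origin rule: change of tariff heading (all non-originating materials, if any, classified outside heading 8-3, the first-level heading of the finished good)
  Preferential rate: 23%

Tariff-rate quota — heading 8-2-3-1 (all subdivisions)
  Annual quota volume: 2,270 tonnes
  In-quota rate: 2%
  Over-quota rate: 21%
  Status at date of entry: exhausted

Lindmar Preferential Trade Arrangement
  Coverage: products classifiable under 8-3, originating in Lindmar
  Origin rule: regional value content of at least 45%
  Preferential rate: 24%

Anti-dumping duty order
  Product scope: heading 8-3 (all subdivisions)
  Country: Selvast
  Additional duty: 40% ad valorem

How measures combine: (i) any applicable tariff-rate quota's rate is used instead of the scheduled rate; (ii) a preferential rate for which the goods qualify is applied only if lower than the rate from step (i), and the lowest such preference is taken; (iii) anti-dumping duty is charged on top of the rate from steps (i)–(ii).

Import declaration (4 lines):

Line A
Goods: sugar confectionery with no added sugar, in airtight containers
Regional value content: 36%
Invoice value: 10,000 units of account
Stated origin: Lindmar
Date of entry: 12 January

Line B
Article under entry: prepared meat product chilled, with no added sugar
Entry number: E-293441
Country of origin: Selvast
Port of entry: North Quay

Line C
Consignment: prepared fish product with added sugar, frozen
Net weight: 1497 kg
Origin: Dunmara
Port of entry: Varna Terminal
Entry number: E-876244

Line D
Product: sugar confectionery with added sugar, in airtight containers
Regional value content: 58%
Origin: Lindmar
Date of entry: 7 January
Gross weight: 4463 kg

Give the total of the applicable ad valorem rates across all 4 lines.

Line A: sugar confectionery → 8-3; in airtight containers → 8-3-1; with no added sugar → 8-3-1-2. Scheduled 26%. Lindmar agreement on 8-3: RVC < 45%. → 26%.
Line B: prepared meat product → 8-1; chilled → 8-1-2; with no added sugar → 8-1-2-2. Scheduled 10%. No special measure applies. → 10%.
Line C: prepared fish product → 8-2; frozen → 8-2-3; with added sugar → 8-2-3-1. Scheduled 2%. quota on 8-2-3-1 exhausted → over-quota 21%. → 21%.
Line D: sugar confectionery → 8-3; in airtight containers → 8-3-1; with added sugar → 8-3-1-1. Scheduled 7%. Lindmar agreement on 8-3: RVC ≥ 45% → 24% available; preference 24% not lower than 7% → no reduction. → 7%.
Sum: 26% + 10% + 21% + 7% = 64%.

64%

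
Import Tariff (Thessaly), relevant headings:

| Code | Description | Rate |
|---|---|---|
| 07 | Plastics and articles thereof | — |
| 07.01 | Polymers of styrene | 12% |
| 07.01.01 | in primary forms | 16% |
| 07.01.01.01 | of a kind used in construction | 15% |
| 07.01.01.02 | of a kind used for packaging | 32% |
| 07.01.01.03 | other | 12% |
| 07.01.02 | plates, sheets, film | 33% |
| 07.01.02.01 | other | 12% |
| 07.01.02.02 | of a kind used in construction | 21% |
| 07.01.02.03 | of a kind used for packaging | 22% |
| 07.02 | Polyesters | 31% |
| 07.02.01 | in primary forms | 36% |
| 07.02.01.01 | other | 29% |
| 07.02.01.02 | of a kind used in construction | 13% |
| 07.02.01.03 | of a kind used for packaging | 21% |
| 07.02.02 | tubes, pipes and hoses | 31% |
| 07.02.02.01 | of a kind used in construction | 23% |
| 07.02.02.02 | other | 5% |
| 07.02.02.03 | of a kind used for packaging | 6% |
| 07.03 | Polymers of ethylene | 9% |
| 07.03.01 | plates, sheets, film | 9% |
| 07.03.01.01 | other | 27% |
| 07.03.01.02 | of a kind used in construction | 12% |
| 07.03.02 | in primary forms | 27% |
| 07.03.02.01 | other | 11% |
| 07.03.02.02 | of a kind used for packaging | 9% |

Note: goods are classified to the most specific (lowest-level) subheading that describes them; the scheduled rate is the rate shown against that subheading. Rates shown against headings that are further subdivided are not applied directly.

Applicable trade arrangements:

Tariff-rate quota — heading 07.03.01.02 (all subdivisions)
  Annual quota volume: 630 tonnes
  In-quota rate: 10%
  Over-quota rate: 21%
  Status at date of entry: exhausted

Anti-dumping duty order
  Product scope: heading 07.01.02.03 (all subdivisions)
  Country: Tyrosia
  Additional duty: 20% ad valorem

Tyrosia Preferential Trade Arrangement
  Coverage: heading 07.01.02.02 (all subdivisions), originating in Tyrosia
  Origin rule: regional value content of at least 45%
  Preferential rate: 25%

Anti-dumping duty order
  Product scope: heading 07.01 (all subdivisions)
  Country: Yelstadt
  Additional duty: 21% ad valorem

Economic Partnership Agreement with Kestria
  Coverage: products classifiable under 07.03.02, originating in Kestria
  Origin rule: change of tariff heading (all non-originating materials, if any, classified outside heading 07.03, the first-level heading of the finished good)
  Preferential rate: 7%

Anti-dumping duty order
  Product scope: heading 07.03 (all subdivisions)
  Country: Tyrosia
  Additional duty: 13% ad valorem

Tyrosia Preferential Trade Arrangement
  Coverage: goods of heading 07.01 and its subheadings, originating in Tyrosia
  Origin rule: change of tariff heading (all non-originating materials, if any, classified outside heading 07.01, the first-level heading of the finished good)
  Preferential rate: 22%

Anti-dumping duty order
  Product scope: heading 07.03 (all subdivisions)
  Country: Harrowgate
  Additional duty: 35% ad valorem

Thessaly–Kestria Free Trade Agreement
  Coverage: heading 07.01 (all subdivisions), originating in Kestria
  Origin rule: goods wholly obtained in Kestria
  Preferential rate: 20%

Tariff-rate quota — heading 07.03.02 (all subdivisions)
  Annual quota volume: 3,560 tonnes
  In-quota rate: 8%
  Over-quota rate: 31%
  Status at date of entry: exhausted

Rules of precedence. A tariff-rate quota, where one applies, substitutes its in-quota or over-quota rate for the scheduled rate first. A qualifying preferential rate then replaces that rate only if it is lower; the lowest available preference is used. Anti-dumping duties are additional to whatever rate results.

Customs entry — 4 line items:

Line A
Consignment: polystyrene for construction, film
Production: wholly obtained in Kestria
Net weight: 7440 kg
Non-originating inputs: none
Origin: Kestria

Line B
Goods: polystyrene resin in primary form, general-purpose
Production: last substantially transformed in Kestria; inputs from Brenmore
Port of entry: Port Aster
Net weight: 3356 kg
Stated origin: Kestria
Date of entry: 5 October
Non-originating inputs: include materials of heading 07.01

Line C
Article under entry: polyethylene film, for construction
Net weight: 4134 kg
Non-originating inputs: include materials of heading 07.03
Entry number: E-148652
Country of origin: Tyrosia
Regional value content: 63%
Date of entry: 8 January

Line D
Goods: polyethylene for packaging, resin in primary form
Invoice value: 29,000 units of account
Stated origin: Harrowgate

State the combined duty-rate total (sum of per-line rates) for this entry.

Line A: polystyrene → 07.01; film → 07.01.02; for construction → 07.01.02.02. Scheduled 21%. Kestria agreement on 07.03.02: 07.01.02.02 not covered; Kestria agreement on 07.01: wholly obtained → 20% available; preferential 20%. → 20%.
Line B: polystyrene → 07.01; resin in primary form → 07.01.01; general-purpose → 07.01.01.03. Scheduled 12%. Kestria agreement on 07.03.02: 07.01.01.03 not covered; Kestria agreement on 07.01: not wholly obtained. → 12%.
Line C: polyethylene → 07.03; film → 07.03.01; for construction → 07.03.01.02. Scheduled 12%. quota on 07.03.01.02 exhausted → over-quota 21%; Tyrosia agreement on 07.01.02.02: 07.03.01.02 not covered; Tyrosia agreement on 07.01: 07.03.01.02 not covered; anti-dumping (Tyrosia, 07.03): +13%; total 21% + 13% = 34%. → 34%.
Line D: polyethylene → 07.03; resin in primary form → 07.03.02; for packaging → 07.03.02.02. Scheduled 9%. quota on 07.03.02 exhausted → over-quota 31%; anti-dumping (Harrowgate, 07.03): +35%; total 31% + 35% = 66%. → 66%.
Sum: 20% + 12% + 34% + 66% = 132%.

132%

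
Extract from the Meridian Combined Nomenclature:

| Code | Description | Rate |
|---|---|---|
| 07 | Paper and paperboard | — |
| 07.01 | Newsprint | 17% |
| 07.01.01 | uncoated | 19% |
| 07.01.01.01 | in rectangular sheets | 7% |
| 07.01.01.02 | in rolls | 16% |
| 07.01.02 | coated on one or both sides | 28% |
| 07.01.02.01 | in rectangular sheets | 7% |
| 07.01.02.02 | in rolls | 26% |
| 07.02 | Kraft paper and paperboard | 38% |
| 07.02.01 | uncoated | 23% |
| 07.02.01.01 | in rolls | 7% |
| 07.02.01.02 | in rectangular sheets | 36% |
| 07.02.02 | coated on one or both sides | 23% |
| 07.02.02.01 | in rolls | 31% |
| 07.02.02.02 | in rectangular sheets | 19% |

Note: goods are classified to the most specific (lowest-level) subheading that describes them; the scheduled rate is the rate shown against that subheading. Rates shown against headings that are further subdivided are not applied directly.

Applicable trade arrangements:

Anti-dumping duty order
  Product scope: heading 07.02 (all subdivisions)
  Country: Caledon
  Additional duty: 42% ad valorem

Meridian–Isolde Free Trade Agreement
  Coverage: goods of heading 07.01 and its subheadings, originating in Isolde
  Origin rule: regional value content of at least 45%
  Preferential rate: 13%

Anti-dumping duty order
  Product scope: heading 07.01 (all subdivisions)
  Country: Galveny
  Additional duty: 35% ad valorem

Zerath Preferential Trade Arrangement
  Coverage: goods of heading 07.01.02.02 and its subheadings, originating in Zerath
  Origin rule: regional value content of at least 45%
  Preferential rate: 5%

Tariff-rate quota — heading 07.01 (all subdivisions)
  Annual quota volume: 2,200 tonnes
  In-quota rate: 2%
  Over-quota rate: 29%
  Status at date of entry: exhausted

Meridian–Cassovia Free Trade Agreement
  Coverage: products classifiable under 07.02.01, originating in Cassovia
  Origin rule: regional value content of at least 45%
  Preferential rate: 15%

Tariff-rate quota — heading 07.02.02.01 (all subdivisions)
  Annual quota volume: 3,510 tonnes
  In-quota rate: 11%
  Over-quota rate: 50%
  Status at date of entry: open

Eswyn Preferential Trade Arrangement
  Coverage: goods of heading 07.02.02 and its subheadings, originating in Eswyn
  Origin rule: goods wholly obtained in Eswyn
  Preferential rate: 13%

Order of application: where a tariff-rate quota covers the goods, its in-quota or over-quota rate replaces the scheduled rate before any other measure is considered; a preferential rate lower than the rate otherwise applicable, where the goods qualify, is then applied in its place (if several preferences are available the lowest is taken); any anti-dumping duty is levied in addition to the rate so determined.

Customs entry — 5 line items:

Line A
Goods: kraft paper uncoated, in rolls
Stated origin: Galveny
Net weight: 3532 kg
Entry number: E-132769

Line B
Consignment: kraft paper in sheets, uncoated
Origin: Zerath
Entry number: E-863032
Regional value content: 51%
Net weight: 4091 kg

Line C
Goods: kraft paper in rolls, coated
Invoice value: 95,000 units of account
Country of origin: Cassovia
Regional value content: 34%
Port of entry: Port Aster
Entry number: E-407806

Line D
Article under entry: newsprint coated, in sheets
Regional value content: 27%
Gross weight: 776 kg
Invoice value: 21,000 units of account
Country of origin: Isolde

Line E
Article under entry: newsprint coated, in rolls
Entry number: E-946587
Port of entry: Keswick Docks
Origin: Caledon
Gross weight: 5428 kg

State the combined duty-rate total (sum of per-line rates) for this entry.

112%

Line A: kraft paper → 07.02; uncoated → 07.02.01; in rolls → 07.02.01.01. Scheduled 7%. No special measure applies. → 7%.
Line B: kraft paper → 07.02; uncoated → 07.02.01; in sheets → 07.02.01.02. Scheduled 36%. Zerath agreement on 07.01.02.02: 07.02.01.02 not covered. → 36%.
Line C: kraft paper → 07.02; coated → 07.02.02; in rolls → 07.02.02.01. Scheduled 31%. quota on 07.02.02.01 open → in-quota 11%; Cassovia agreement on 07.02.01: 07.02.02.01 not covered. → 11%.
Line D: newsprint → 07.01; coated → 07.01.02; in sheets → 07.01.02.01. Scheduled 7%. quota on 07.01 exhausted → over-quota 29%; Isolde agreement on 07.01: RVC < 45%. → 29%.
Line E: newsprint → 07.01; coated → 07.01.02; in rolls → 07.01.02.02. Scheduled 26%. quota on 07.01 exhausted → over-quota 29%. → 29%.
Sum: 7% + 36% + 11% + 29% + 29% = 112%.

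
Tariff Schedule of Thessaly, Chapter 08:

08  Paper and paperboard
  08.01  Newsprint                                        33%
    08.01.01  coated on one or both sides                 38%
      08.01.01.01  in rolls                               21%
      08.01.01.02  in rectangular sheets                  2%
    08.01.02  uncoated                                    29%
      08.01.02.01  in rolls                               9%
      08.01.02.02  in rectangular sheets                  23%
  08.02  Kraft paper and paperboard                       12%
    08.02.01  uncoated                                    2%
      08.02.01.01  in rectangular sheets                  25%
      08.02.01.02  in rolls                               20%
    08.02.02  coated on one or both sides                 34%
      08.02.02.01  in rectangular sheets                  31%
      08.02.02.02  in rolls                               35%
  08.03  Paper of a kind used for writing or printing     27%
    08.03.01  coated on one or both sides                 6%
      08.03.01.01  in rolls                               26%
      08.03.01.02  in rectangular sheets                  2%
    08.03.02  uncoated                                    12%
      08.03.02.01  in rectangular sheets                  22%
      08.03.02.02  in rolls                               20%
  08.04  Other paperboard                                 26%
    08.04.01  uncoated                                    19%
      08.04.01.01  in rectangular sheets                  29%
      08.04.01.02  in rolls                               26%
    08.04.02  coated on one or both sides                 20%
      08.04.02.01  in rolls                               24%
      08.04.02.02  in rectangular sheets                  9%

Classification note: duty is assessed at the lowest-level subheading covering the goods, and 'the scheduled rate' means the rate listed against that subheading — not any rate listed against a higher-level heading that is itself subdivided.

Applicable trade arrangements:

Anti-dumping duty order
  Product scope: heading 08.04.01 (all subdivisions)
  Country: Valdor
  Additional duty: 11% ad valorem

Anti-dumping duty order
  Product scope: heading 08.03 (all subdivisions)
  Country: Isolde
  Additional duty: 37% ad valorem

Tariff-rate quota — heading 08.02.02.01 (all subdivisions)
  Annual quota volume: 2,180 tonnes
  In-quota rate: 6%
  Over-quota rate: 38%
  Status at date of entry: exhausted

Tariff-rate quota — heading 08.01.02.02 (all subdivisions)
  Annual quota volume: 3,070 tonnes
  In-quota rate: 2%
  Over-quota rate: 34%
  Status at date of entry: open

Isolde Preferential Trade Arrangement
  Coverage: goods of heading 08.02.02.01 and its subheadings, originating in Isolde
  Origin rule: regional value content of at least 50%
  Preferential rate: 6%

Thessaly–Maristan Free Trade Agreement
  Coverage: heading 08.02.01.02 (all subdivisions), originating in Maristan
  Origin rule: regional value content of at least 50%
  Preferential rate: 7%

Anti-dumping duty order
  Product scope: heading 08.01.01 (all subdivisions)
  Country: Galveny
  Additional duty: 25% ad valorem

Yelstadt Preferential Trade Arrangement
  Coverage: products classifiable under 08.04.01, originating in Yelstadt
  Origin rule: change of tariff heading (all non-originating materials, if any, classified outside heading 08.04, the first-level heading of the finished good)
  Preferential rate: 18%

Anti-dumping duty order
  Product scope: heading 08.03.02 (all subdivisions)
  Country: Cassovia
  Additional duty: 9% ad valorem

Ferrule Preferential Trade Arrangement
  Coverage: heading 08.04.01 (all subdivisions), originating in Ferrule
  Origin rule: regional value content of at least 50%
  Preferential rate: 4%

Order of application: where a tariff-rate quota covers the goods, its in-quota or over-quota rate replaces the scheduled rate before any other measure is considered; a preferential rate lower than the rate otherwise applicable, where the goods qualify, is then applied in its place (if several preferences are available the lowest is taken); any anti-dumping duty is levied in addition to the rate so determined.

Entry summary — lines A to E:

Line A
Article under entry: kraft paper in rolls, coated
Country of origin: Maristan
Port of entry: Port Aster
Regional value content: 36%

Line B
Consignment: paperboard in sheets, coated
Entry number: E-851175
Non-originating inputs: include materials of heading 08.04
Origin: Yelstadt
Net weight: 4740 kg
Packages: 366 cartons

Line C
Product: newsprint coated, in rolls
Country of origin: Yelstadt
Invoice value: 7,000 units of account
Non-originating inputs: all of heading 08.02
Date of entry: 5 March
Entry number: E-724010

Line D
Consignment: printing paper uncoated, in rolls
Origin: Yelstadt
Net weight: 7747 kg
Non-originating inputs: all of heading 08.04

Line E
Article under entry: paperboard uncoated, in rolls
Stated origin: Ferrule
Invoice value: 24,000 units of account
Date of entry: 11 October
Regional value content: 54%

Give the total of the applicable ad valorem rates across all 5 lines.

Line A: kraft paper → 08.02; coated → 08.02.02; in rolls → 08.02.02.02. Scheduled 35%. Maristan agreement on 08.02.01.02: 08.02.02.02 not covered. → 35%.
Line B: paperboard → 08.04; coated → 08.04.02; in sheets → 08.04.02.02. Scheduled 9%. Yelstadt agreement on 08.04.01: 08.04.02.02 not covered. → 9%.
Line C: newsprint → 08.01; coated → 08.01.01; in rolls → 08.01.01.01. Scheduled 21%. Yelstadt agreement on 08.04.01: 08.01.01.01 not covered. → 21%.
Line D: printing paper → 08.03; uncoated → 08.03.02; in rolls → 08.03.02.02. Scheduled 20%. Yelstadt agreement on 08.04.01: 08.03.02.02 not covered. → 20%.
Line E: paperboard → 08.04; uncoated → 08.04.01; in rolls → 08.04.01.02. Scheduled 26%. Ferrule agreement on 08.04.01: RVC ≥ 50% → 4% available; preferential 4%. → 4%.
Sum: 35% + 9% + 21% + 20% + 4% = 89%.

89%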